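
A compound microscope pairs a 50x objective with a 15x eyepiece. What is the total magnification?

750

The overall magnification of a compound microscope is the product of the objective and eyepiece magnifications:
M = M_obj x M_eye = 50 x 15 = 750.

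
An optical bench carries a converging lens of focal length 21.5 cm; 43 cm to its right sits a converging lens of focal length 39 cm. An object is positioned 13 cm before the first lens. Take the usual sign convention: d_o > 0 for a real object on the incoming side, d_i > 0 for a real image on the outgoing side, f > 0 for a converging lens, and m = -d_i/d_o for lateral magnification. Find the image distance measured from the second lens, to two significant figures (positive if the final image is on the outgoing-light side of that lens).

80 cm

First lens: d_i1 = 1/(1/21.5 - 1/13) = -32.882 cm.
The intermediate image is virtual, 32.882 cm to the left of lens 1, so d_o2 = L - d_i1 = 43 - (-32.882) = 75.882 cm.
Second lens: d_i2 = 1/(1/39 - 1/(75.882)) = 80.239 cm.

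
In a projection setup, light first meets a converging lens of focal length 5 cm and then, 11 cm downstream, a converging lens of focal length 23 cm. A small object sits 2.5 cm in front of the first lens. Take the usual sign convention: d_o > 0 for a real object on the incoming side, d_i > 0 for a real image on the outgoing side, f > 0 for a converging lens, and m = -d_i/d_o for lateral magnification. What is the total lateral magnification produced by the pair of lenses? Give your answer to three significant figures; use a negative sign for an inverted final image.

6.57

Applying the thin-lens equation to the first lens, 1/5 = 1/2.5 + 1/d_i1, which gives d_i1 = -5.000 cm.
Its lateral magnification is m_1 = -d_i1/d_o1 = -(-5.000)/2.5 = 2.0000.
With d_i1 < 0 the first image is virtual and lies on the object side; the object distance for lens 2 is d_o2 = 11 - (-5.000) = 16.000 cm.
Applying the thin-lens equation again with f_2 = 23 cm and d_o2 = 16.000 cm gives d_i2 = -52.571 cm.
m_2 = -(-52.571)/(16.000) = 3.2857.
The system's lateral magnification is m_1 m_2 = (2.0000)(3.2857) = 6.5714.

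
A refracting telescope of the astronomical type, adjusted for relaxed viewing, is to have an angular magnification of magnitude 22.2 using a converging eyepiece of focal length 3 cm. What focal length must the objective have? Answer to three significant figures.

66.6 cm

|M| = f_obj/|f_eye|, so f_obj = |M| x |f_eye| = 22.2 x 3 = 66.600 cm.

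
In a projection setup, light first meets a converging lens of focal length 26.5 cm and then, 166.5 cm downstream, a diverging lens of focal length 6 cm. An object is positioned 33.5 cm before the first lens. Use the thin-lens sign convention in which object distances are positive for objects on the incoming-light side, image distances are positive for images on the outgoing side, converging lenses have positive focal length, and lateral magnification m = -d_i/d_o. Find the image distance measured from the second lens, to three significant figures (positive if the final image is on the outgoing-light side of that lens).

-5.21 cm

First lens: d_i1 = 1/(1/26.5 - 1/33.5) = 126.821 cm.
Object distance for lens 2: d_o2 = 166.5 - 126.821 = 39.679 cm.
Second lens: d_i2 = 1/(1/(-6) - 1/(39.679)) = -5.212 cm.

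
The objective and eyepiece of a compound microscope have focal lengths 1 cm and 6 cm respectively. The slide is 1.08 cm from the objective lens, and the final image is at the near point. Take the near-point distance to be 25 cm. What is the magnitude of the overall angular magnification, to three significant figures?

64.6

Objective: 1/d_i = 1/f_obj - 1/d_o = 1/1 - 1/1.08 = 0.07407 cm^-1, so d_i = 13.500 cm.
m_obj = -d_i/d_o = -13.500/1.08 = -12.500.
Eyepiece angular magnification (image at near point): M_eye = 1 + D/f_e = 1 + 25/6 = 5.167.
Overall M = m_obj x M_eye = (-12.500)(5.167) = -64.58.
|M| = 64.58.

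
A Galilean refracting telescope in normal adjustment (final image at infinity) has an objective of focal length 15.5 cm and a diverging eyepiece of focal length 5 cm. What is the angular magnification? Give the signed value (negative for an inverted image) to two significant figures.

3.1

M = -f_obj/f_eye = -15.5/(-5) = 3.100.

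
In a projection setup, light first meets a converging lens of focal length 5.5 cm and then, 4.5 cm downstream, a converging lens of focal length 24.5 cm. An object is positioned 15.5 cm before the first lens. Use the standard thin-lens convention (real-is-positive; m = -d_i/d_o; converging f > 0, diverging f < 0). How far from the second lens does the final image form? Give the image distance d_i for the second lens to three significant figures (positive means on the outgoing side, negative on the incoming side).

3.46 cm

Lens 1: 1/d_i1 = 1/f_1 - 1/d_o1 = 1/5.5 - 1/15.5 = 0.11730 cm^-1, so d_i1 = 8.525 cm.
This image would form 8.525 cm past lens 1, i.e. 4.025 cm beyond lens 2, so it is a virtual object for lens 2: d_o2 = 4.5 - 8.525 = -4.025 cm.
Lens 2: 1/d_i2 = 1/f_2 - 1/d_o2 = 1/24.5 - 1/(-4.025) = 0.28926 cm^-1, so d_i2 = 3.457 cm.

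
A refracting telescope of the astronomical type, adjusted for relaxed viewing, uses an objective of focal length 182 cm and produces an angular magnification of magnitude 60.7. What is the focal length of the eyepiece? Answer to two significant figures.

|M| = f_obj/f_eye, so f_eye = f_obj/|M| = 182/60.7 = 2.998 cm.

3.0 cm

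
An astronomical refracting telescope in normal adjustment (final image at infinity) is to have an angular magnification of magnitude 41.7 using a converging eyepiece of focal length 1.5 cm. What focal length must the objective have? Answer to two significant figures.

63 cm

|M| = f_obj/|f_eye|, so f_obj = |M| x |f_eye| = 41.7 x 1.5 = 62.550 cm.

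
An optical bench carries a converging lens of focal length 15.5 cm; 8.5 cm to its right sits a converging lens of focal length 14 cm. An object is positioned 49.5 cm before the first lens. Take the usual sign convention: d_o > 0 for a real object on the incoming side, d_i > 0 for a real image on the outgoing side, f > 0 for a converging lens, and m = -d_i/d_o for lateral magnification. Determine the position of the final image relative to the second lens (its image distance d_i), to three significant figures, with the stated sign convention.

First lens: d_i1 = 1/(1/15.5 - 1/49.5) = 22.566 cm.
This image would form 22.566 cm past lens 1, i.e. 14.066 cm beyond lens 2, so it is a virtual object for lens 2: d_o2 = 8.5 - 22.566 = -14.066 cm.
Second lens: d_i2 = 1/(1/14 - 1/(-14.066)) = 7.017 cm.

7.02 cm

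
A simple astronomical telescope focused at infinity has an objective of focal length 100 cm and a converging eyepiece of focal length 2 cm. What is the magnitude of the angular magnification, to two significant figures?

|M| = f_obj/|f_eye| = 100/2 = 50.000.

50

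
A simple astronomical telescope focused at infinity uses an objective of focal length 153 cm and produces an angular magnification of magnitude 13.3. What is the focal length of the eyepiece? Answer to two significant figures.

12 cm

|M| = f_obj/f_eye, so f_eye = f_obj/|M| = 153/13.3 = 11.504 cm.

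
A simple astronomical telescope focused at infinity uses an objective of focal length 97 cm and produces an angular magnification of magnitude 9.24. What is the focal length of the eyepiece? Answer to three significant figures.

|M| = f_obj/f_eye, so f_eye = f_obj/|M| = 97/9.24 = 10.498 cm.

10.5 cm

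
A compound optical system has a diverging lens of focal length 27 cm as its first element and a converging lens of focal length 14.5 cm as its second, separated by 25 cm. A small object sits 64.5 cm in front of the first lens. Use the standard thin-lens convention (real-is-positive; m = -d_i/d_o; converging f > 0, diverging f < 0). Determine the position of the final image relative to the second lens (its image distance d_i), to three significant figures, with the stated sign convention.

First lens: d_i1 = 1/(1/(-27) - 1/64.5) = -19.033 cm.
The intermediate image is virtual, 19.033 cm to the left of lens 1, so d_o2 = L - d_i1 = 25 - (-19.033) = 44.033 cm.
Second lens: d_i2 = 1/(1/14.5 - 1/(44.033)) = 21.619 cm.

21.6 cm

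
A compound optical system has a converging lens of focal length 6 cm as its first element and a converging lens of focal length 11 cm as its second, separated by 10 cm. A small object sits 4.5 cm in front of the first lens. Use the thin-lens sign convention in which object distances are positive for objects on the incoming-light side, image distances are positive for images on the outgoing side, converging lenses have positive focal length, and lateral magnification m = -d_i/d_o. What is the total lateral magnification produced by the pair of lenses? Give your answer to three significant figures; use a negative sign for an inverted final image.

-2.59

First lens: d_i1 = 1/(1/6 - 1/4.5) = -18.000 cm.
m_1 = -(-18.000)/4.5 = 4.0000.
With d_i1 < 0 the first image is virtual and lies on the object side; the object distance for lens 2 is d_o2 = 10 - (-18.000) = 28.000 cm.
Second lens: d_i2 = 1/(1/11 - 1/(28.000)) = 18.118 cm.
m_2 = -(18.118)/(28.000) = -0.6471.
Overall magnification: m = m_1 m_2 = -2.5882.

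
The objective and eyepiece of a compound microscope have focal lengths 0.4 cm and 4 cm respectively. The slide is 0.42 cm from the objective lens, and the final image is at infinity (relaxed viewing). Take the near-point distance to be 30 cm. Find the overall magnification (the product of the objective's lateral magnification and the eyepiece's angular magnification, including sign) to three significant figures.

-150

Objective: 1/d_i = 1/f_obj - 1/d_o = 1/0.4 - 1/0.42 = 0.11905 cm^-1, so d_i = 8.400 cm.
m_obj = -d_i/d_o = -8.400/0.42 = -20.000.
Eyepiece angular magnification (image at infinity): M_eye = D/f_e = 30/4 = 7.500.
Overall M = m_obj x M_eye = (-20.000)(7.500) = -150.00.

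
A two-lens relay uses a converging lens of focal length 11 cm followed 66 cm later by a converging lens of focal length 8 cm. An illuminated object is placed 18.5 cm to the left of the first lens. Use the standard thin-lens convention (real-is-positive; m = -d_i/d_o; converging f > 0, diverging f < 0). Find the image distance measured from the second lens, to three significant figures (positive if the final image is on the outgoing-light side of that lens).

10.1 cm

First lens: d_i1 = 1/(1/11 - 1/18.5) = 27.133 cm.
The intermediate image is 27.133 cm to the right of lens 1, so d_o2 = L - d_i1 = 66 - 27.133 = 38.867 cm.
Second lens: d_i2 = 1/(1/8 - 1/(38.867)) = 10.073 cm.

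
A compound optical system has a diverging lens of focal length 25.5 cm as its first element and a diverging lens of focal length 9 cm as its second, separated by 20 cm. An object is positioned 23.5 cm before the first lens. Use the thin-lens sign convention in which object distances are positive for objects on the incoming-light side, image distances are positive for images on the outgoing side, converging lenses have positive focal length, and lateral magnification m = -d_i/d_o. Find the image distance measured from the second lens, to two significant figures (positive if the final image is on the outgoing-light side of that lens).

-7.0 cm

First lens: d_i1 = 1/(1/(-25.5) - 1/23.5) = -12.230 cm.
With d_i1 < 0 the first image is virtual and lies on the object side; the object distance for lens 2 is d_o2 = 20 - (-12.230) = 32.230 cm.
Second lens: d_i2 = 1/(1/(-9) - 1/(32.230)) = -7.035 cm.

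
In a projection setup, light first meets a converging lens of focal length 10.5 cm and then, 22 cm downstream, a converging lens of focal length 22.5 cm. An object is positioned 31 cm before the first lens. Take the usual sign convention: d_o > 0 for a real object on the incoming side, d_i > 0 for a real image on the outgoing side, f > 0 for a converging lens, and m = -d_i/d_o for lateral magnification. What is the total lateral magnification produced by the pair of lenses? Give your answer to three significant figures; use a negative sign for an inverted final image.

First lens: d_i1 = 1/(1/10.5 - 1/31) = 15.878 cm.
m_1 = -(15.878)/31 = -0.5122.
Object distance for lens 2: d_o2 = 22 - 15.878 = 6.122 cm.
Second lens: d_i2 = 1/(1/22.5 - 1/(6.122)) = -8.410 cm.
m_2 = -(-8.410)/(6.122) = 1.3738.
Total m = m_1 x m_2 = (-0.5122)(1.3738) = -0.7036.

-0.704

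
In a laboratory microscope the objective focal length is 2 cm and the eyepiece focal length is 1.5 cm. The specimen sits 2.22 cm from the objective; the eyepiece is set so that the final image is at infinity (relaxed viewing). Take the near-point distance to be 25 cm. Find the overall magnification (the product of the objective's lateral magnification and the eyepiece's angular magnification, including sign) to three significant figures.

Objective: 1/d_i = 1/f_obj - 1/d_o = 1/2 - 1/2.22 = 0.04955 cm^-1, so d_i = 20.182 cm.
m_obj = -d_i/d_o = -20.182/2.22 = -9.091.
Eyepiece angular magnification (image at infinity): M_eye = D/f_e = 25/1.5 = 16.667.
Overall M = m_obj x M_eye = (-9.091)(16.667) = -151.52.

-152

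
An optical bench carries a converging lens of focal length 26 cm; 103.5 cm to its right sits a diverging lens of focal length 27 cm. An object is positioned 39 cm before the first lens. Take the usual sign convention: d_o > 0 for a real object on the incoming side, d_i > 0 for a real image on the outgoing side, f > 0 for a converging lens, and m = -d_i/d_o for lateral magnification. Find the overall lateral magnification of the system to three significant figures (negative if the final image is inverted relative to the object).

-1.03

Lens 1: 1/d_i1 = 1/f_1 - 1/d_o1 = 1/26 - 1/39 = 0.01282 cm^-1, so d_i1 = 78.000 cm.
m_1 = -(78.000)/39 = -2.0000.
That image sits 25.500 cm in front of the second lens, so d_o2 = 25.500 cm.
Lens 2: 1/d_i2 = 1/f_2 - 1/d_o2 = 1/(-27) - 1/(25.500) = -0.07625 cm^-1, so d_i2 = -13.114 cm.
m_2 = -(-13.114)/(25.500) = 0.5143.
Overall magnification: m = m_1 m_2 = -1.0286.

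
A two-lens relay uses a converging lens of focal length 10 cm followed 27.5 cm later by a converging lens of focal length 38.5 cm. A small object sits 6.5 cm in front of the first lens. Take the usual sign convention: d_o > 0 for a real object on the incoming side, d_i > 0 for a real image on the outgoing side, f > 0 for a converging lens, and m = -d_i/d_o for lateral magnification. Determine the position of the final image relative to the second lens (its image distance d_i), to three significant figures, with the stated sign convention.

234 cm

First lens: d_i1 = 1/(1/10 - 1/6.5) = -18.571 cm.
The intermediate image is virtual, 18.571 cm to the left of lens 1, so d_o2 = L - d_i1 = 27.5 - (-18.571) = 46.071 cm.
Second lens: d_i2 = 1/(1/38.5 - 1/(46.071)) = 234.269 cm.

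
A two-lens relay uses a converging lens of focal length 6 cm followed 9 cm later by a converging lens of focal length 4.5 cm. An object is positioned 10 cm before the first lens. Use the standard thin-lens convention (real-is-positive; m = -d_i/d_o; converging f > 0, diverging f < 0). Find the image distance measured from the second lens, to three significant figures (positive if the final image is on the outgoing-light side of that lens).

First lens: d_i1 = 1/(1/6 - 1/10) = 15.000 cm.
Since 15.000 cm > 9 cm, the first image lies past the second lens and serves as a virtual object: d_o2 = L - d_i1 = -6.000 cm.
Second lens: d_i2 = 1/(1/4.5 - 1/(-6.000)) = 2.571 cm.

2.57 cm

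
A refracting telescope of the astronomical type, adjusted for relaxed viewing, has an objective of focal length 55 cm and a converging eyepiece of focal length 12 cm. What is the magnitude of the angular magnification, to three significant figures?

4.58

|M| = f_obj/|f_eye| = 55/12 = 4.583.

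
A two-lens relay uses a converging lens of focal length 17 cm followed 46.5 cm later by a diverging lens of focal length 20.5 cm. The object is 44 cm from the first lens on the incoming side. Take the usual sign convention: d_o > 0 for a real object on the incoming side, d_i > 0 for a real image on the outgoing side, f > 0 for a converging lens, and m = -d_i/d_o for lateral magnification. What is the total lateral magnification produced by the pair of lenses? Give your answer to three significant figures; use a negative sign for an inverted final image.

Lens 1: 1/d_i1 = 1/f_1 - 1/d_o1 = 1/17 - 1/44 = 0.03610 cm^-1, so d_i1 = 27.704 cm.
m_1 = -(27.704)/44 = -0.6296.
Object distance for lens 2: d_o2 = 46.5 - 27.704 = 18.796 cm.
Lens 2: 1/d_i2 = 1/f_2 - 1/d_o2 = 1/(-20.5) - 1/(18.796) = -0.10198 cm^-1, so d_i2 = -9.806 cm.
m_2 = -(-9.806)/(18.796) = 0.5217.
Total m = m_1 x m_2 = (-0.6296)(0.5217) = -0.3285.

-0.328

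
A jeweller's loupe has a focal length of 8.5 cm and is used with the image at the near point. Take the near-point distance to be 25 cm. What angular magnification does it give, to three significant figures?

M = 1 + D/f = 1 + 25/8.5 = 3.941.

3.94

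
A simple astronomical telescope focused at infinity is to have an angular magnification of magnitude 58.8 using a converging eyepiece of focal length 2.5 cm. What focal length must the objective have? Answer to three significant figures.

|M| = f_obj/|f_eye|, so f_obj = |M| x |f_eye| = 58.8 x 2.5 = 147.000 cm.

147 cm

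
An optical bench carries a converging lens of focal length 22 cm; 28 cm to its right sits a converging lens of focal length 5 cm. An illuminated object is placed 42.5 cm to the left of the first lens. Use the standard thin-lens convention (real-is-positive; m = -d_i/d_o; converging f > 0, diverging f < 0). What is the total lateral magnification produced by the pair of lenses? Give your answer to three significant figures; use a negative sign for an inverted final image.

Lens 1: 1/d_i1 = 1/f_1 - 1/d_o1 = 1/22 - 1/42.5 = 0.02193 cm^-1, so d_i1 = 45.610 cm.
m_1 = -(45.610)/42.5 = -1.0732.
Since 45.610 cm > 28 cm, the first image lies past the second lens and serves as a virtual object: d_o2 = L - d_i1 = -17.610 cm.
Lens 2: 1/d_i2 = 1/f_2 - 1/d_o2 = 1/5 - 1/(-17.610) = 0.25679 cm^-1, so d_i2 = 3.894 cm.
m_2 = -(3.894)/(-17.610) = 0.2211.
Overall magnification: m = m_1 m_2 = -0.2373.

-0.237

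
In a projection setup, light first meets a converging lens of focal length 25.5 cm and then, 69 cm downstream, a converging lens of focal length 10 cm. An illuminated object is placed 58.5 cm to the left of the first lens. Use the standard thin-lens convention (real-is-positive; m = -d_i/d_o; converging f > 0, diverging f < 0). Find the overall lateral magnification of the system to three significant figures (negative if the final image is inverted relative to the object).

First lens: d_i1 = 1/(1/25.5 - 1/58.5) = 45.205 cm.
m_1 = -(45.205)/58.5 = -0.7727.
That image sits 23.795 cm in front of the second lens, so d_o2 = 23.795 cm.
Second lens: d_i2 = 1/(1/10 - 1/(23.795)) = 17.249 cm.
m_2 = -(17.249)/(23.795) = -0.7249.
Overall magnification: m = m_1 m_2 = 0.5601.

0.560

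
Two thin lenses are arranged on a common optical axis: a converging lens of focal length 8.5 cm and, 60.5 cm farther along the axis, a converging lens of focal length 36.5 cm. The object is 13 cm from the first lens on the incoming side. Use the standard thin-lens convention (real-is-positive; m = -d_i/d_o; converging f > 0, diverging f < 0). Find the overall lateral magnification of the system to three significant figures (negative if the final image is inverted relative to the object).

Applying the thin-lens equation to the first lens, 1/8.5 = 1/13 + 1/d_i1, which gives d_i1 = 24.556 cm.
Its lateral magnification is m_1 = -d_i1/d_o1 = -(24.556)/13 = -1.8889.
The intermediate image is 24.556 cm to the right of lens 1, so d_o2 = L - d_i1 = 60.5 - 24.556 = 35.944 cm.
Applying the thin-lens equation again with f_2 = 36.5 cm and d_o2 = 35.944 cm gives d_i2 = -2361.550 cm.
m_2 = -(-2361.550)/(35.944) = 65.7000.
Total m = m_1 x m_2 = (-1.8889)(65.7000) = -124.1000.

-124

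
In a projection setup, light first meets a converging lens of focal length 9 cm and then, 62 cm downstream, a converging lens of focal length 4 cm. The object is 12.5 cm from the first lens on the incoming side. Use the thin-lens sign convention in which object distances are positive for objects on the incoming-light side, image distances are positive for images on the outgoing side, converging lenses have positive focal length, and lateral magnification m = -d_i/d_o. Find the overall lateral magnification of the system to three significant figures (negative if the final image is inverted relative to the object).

Lens 1: 1/d_i1 = 1/f_1 - 1/d_o1 = 1/9 - 1/12.5 = 0.03111 cm^-1, so d_i1 = 32.143 cm.
m_1 = -(32.143)/12.5 = -2.5714.
Object distance for lens 2: d_o2 = 62 - 32.143 = 29.857 cm.
Lens 2: 1/d_i2 = 1/f_2 - 1/d_o2 = 1/4 - 1/(29.857) = 0.21651 cm^-1, so d_i2 = 4.619 cm.
m_2 = -(4.619)/(29.857) = -0.1547.
Overall magnification: m = m_1 m_2 = 0.3978.

0.398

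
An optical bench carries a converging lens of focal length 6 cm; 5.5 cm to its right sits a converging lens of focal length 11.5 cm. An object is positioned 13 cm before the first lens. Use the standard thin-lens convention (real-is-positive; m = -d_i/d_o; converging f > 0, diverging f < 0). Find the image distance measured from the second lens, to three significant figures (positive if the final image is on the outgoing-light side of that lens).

3.79 cm

Lens 1: 1/d_i1 = 1/f_1 - 1/d_o1 = 1/6 - 1/13 = 0.08974 cm^-1, so d_i1 = 11.143 cm.
Since 11.143 cm > 5.5 cm, the first image lies past the second lens and serves as a virtual object: d_o2 = L - d_i1 = -5.643 cm.
Lens 2: 1/d_i2 = 1/f_2 - 1/d_o2 = 1/11.5 - 1/(-5.643) = 0.26417 cm^-1, so d_i2 = 3.785 cm.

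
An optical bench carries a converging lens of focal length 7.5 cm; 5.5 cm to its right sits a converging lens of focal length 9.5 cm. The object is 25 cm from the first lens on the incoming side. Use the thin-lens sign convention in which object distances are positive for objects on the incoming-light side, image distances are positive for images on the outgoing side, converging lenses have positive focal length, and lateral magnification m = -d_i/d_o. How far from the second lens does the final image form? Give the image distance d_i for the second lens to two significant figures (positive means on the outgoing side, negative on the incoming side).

3.4 cm

First lens: d_i1 = 1/(1/7.5 - 1/25) = 10.714 cm.
This image would form 10.714 cm past lens 1, i.e. 5.214 cm beyond lens 2, so it is a virtual object for lens 2: d_o2 = 5.5 - 10.714 = -5.214 cm.
Second lens: d_i2 = 1/(1/9.5 - 1/(-5.214)) = 3.367 cm.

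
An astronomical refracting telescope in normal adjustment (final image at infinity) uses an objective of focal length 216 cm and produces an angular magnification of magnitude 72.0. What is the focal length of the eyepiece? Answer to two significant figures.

|M| = f_obj/f_eye, so f_eye = f_obj/|M| = 216/72.0 = 3.000 cm.

3.0 cm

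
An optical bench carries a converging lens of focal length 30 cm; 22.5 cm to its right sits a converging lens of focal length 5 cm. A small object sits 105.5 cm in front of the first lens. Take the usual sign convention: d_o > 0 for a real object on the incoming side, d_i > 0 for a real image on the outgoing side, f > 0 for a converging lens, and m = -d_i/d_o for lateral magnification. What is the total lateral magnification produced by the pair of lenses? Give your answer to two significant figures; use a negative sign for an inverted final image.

First lens: d_i1 = 1/(1/30 - 1/105.5) = 41.921 cm.
m_1 = -(41.921)/105.5 = -0.3974.
This image would form 41.921 cm past lens 1, i.e. 19.421 cm beyond lens 2, so it is a virtual object for lens 2: d_o2 = 22.5 - 41.921 = -19.421 cm.
Second lens: d_i2 = 1/(1/5 - 1/(-19.421)) = 3.976 cm.
m_2 = -(3.976)/(-19.421) = 0.2047.
The system's lateral magnification is m_1 m_2 = (-0.3974)(0.2047) = -0.0814.

-0.081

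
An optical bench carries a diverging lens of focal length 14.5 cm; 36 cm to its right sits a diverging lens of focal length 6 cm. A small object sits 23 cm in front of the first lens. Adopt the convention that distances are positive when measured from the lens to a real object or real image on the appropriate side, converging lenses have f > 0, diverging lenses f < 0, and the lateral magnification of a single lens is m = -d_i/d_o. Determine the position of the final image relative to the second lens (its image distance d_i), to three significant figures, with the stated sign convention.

-5.29 cm

First lens: d_i1 = 1/(1/(-14.5) - 1/23) = -8.893 cm.
The intermediate image is virtual, 8.893 cm to the left of lens 1, so d_o2 = L - d_i1 = 36 - (-8.893) = 44.893 cm.
Second lens: d_i2 = 1/(1/(-6) - 1/(44.893)) = -5.293 cm.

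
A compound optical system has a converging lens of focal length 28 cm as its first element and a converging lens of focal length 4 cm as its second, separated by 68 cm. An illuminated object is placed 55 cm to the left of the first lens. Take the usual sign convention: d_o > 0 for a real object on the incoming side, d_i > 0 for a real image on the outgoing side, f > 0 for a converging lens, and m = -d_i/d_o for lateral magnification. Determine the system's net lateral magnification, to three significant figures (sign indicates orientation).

Lens 1: 1/d_i1 = 1/f_1 - 1/d_o1 = 1/28 - 1/55 = 0.01753 cm^-1, so d_i1 = 57.037 cm.
m_1 = -(57.037)/55 = -1.0370.
That image sits 10.963 cm in front of the second lens, so d_o2 = 10.963 cm.
Lens 2: 1/d_i2 = 1/f_2 - 1/d_o2 = 1/4 - 1/(10.963) = 0.15878 cm^-1, so d_i2 = 6.298 cm.
m_2 = -(6.298)/(10.963) = -0.5745.
The system's lateral magnification is m_1 m_2 = (-1.0370)(-0.5745) = 0.5957.

0.596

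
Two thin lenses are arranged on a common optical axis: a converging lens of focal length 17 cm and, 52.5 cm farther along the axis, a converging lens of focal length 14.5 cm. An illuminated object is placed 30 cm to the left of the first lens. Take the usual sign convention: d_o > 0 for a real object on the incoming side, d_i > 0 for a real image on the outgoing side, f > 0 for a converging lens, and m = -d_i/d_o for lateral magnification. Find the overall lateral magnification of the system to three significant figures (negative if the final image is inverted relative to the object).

-15.4

First lens: d_i1 = 1/(1/17 - 1/30) = 39.231 cm.
m_1 = -(39.231)/30 = -1.3077.
Object distance for lens 2: d_o2 = 52.5 - 39.231 = 13.269 cm.
Second lens: d_i2 = 1/(1/14.5 - 1/(13.269)) = -156.328 cm.
m_2 = -(-156.328)/(13.269) = 11.7812.
The system's lateral magnification is m_1 m_2 = (-1.3077)(11.7812) = -15.4062.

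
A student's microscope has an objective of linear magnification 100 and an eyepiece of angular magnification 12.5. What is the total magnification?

The overall magnification of a compound microscope is the product of the objective and eyepiece magnifications:
M = M_obj x M_eye = 100 x 12.5 = 1250.

1250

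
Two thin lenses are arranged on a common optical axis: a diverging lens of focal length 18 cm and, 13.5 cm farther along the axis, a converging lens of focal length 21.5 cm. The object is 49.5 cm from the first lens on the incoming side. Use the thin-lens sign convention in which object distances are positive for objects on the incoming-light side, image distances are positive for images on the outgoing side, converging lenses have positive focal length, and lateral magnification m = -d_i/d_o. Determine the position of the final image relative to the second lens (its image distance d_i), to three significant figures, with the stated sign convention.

110 cm

Lens 1: 1/d_i1 = 1/f_1 - 1/d_o1 = 1/(-18) - 1/49.5 = -0.07576 cm^-1, so d_i1 = -13.200 cm.
The intermediate image is virtual, 13.200 cm to the left of lens 1, so d_o2 = L - d_i1 = 13.5 - (-13.200) = 26.700 cm.
Lens 2: 1/d_i2 = 1/f_2 - 1/d_o2 = 1/21.5 - 1/(26.700) = 0.00906 cm^-1, so d_i2 = 110.394 cm.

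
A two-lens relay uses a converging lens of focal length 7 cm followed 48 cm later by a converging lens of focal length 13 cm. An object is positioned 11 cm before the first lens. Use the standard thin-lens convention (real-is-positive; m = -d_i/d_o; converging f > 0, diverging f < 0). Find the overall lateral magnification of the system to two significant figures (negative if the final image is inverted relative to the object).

1.4

First lens: d_i1 = 1/(1/7 - 1/11) = 19.250 cm.
m_1 = -(19.250)/11 = -1.7500.
Object distance for lens 2: d_o2 = 48 - 19.250 = 28.750 cm.
Second lens: d_i2 = 1/(1/13 - 1/(28.750)) = 23.730 cm.
m_2 = -(23.730)/(28.750) = -0.8254.
Total m = m_1 x m_2 = (-1.7500)(-0.8254) = 1.4444.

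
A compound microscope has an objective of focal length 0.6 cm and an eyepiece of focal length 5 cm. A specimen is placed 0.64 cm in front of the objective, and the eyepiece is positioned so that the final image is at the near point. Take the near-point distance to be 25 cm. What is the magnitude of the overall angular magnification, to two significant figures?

Objective: 1/d_i = 1/f_obj - 1/d_o = 1/0.6 - 1/0.64 = 0.10417 cm^-1, so d_i = 9.600 cm.
m_obj = -d_i/d_o = -9.600/0.64 = -15.000.
Eyepiece angular magnification (image at near point): M_eye = 1 + D/f_e = 1 + 25/5 = 6.000.
Overall M = m_obj x M_eye = (-15.000)(6.000) = -90.00.
|M| = 90.00.

90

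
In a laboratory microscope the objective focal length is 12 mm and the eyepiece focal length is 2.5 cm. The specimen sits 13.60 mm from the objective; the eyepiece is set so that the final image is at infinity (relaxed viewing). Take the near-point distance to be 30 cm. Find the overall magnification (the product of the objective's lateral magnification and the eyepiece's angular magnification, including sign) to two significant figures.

-90

Convert to cm: f_obj = 12 mm = 1.2 cm; d_o = 13.60 mm = 1.36 cm.
Objective: 1/d_i = 1/f_obj - 1/d_o = 1/1.2 - 1/1.36 = 0.09804 cm^-1, so d_i = 10.200 cm.
m_obj = -d_i/d_o = -10.200/1.36 = -7.500.
Eyepiece angular magnification (image at infinity): M_eye = D/f_e = 30/2.5 = 12.000.
Overall M = m_obj x M_eye = (-7.500)(12.000) = -90.00.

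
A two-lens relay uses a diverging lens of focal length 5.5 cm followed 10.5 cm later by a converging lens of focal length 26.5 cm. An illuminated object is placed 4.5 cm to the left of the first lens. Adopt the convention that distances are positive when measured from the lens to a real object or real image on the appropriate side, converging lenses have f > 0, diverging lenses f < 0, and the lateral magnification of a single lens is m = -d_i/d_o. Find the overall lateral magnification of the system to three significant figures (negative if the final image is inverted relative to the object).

Applying the thin-lens equation to the first lens, 1/(-5.5) = 1/4.5 + 1/d_i1, which gives d_i1 = -2.475 cm.
Its lateral magnification is m_1 = -d_i1/d_o1 = -(-2.475)/4.5 = 0.5500.
The intermediate image is virtual, 2.475 cm to the left of lens 1, so d_o2 = L - d_i1 = 10.5 - (-2.475) = 12.975 cm.
Applying the thin-lens equation again with f_2 = 26.5 cm and d_o2 = 12.975 cm gives d_i2 = -25.422 cm.
m_2 = -(-25.422)/(12.975) = 1.9593.
Total m = m_1 x m_2 = (0.5500)(1.9593) = 1.0776.

1.08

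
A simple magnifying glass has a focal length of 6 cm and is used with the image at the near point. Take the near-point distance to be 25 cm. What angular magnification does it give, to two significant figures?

5.2

M = 1 + D/f = 1 + 25/6 = 5.167.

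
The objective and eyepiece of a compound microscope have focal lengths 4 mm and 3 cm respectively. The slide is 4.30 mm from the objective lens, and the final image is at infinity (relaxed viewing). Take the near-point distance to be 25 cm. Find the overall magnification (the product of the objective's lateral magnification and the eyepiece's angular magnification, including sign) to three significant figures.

Convert to cm: f_obj = 4 mm = 0.4 cm; d_o = 4.30 mm = 0.43 cm.
Objective: 1/d_i = 1/f_obj - 1/d_o = 1/0.4 - 1/0.43 = 0.17442 cm^-1, so d_i = 5.733 cm.
m_obj = -d_i/d_o = -5.733/0.43 = -13.333.
Eyepiece angular magnification (image at infinity): M_eye = D/f_e = 25/3 = 8.333.
Overall M = m_obj x M_eye = (-13.333)(8.333) = -111.11.

-111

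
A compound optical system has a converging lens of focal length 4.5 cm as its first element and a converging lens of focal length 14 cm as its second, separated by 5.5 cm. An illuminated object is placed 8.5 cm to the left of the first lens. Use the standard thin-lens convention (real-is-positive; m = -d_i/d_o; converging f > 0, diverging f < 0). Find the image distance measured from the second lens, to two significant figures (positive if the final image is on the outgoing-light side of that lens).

Applying the thin-lens equation to the first lens, 1/4.5 = 1/8.5 + 1/d_i1, which gives d_i1 = 9.563 cm.
Since 9.563 cm > 5.5 cm, the first image lies past the second lens and serves as a virtual object: d_o2 = L - d_i1 = -4.063 cm.
Applying the thin-lens equation again with f_2 = 14 cm and d_o2 = -4.063 cm gives d_i2 = 3.149 cm.

3.1 cm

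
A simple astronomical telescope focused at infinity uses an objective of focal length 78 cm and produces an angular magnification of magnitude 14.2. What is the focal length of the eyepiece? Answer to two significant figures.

|M| = f_obj/f_eye, so f_eye = f_obj/|M| = 78/14.2 = 5.493 cm.

5.5 cm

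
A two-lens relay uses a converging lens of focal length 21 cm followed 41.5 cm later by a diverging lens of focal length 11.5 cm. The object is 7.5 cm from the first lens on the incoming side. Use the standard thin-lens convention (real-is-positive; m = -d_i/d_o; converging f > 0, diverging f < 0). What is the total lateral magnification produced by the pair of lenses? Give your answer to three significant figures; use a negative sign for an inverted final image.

0.277

First lens: d_i1 = 1/(1/21 - 1/7.5) = -11.667 cm.
m_1 = -(-11.667)/7.5 = 1.5556.
With d_i1 < 0 the first image is virtual and lies on the object side; the object distance for lens 2 is d_o2 = 41.5 - (-11.667) = 53.167 cm.
Second lens: d_i2 = 1/(1/(-11.5) - 1/(53.167)) = -9.455 cm.
m_2 = -(-9.455)/(53.167) = 0.1778.
Overall magnification: m = m_1 m_2 = 0.2766.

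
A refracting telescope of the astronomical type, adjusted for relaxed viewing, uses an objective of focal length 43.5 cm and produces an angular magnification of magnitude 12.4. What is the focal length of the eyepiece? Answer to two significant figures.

3.5 cm

|M| = f_obj/f_eye, so f_eye = f_obj/|M| = 43.5/12.4 = 3.508 cm.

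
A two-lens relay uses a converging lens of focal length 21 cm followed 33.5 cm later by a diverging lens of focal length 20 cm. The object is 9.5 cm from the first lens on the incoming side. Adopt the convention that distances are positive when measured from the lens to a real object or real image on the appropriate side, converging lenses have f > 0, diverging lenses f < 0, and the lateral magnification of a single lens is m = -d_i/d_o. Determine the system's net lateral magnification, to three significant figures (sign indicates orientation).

Applying the thin-lens equation to the first lens, 1/21 = 1/9.5 + 1/d_i1, which gives d_i1 = -17.348 cm.
Its lateral magnification is m_1 = -d_i1/d_o1 = -(-17.348)/9.5 = 1.8261.
The intermediate image is virtual, 17.348 cm to the left of lens 1, so d_o2 = L - d_i1 = 33.5 - (-17.348) = 50.848 cm.
Applying the thin-lens equation again with f_2 = -20 cm and d_o2 = 50.848 cm gives d_i2 = -14.354 cm.
m_2 = -(-14.354)/(50.848) = 0.2823.
The system's lateral magnification is m_1 m_2 = (1.8261)(0.2823) = 0.5155.

0.515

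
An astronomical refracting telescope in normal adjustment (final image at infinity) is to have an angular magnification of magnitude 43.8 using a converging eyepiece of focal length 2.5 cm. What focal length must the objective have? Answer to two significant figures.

110 cm

|M| = f_obj/|f_eye|, so f_obj = |M| x |f_eye| = 43.8 x 2.5 = 109.500 cm.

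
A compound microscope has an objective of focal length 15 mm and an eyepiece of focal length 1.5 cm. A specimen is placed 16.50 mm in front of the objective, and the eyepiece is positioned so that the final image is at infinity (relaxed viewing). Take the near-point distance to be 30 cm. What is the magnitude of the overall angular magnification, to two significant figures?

200

Convert to cm: f_obj = 15 mm = 1.5 cm; d_o = 16.50 mm = 1.65 cm.
Objective: 1/d_i = 1/f_obj - 1/d_o = 1/1.5 - 1/1.65 = 0.06061 cm^-1, so d_i = 16.500 cm.
m_obj = -d_i/d_o = -16.500/1.65 = -10.000.
Eyepiece angular magnification (image at infinity): M_eye = D/f_e = 30/1.5 = 20.000.
Overall M = m_obj x M_eye = (-10.000)(20.000) = -200.00.
|M| = 200.00.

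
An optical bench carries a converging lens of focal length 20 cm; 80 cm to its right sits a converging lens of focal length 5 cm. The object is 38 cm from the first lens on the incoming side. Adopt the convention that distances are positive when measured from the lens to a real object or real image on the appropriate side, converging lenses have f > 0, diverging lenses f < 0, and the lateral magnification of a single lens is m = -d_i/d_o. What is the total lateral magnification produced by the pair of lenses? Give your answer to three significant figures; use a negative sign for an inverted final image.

0.169

Lens 1: 1/d_i1 = 1/f_1 - 1/d_o1 = 1/20 - 1/38 = 0.02368 cm^-1, so d_i1 = 42.222 cm.
m_1 = -(42.222)/38 = -1.1111.
The intermediate image is 42.222 cm to the right of lens 1, so d_o2 = L - d_i1 = 80 - 42.222 = 37.778 cm.
Lens 2: 1/d_i2 = 1/f_2 - 1/d_o2 = 1/5 - 1/(37.778) = 0.17353 cm^-1, so d_i2 = 5.763 cm.
m_2 = -(5.763)/(37.778) = -0.1525.
Overall magnification: m = m_1 m_2 = 0.1695.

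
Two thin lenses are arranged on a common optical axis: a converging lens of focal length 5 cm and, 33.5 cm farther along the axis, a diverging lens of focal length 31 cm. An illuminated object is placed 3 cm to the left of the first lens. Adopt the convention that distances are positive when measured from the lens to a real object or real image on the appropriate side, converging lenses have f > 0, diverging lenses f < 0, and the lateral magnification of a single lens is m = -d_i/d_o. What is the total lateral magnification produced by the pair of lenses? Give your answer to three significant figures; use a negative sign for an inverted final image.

First lens: d_i1 = 1/(1/5 - 1/3) = -7.500 cm.
m_1 = -(-7.500)/3 = 2.5000.
With d_i1 < 0 the first image is virtual and lies on the object side; the object distance for lens 2 is d_o2 = 33.5 - (-7.500) = 41.000 cm.
Second lens: d_i2 = 1/(1/(-31) - 1/(41.000)) = -17.653 cm.
m_2 = -(-17.653)/(41.000) = 0.4306.
Total m = m_1 x m_2 = (2.5000)(0.4306) = 1.0764.

1.08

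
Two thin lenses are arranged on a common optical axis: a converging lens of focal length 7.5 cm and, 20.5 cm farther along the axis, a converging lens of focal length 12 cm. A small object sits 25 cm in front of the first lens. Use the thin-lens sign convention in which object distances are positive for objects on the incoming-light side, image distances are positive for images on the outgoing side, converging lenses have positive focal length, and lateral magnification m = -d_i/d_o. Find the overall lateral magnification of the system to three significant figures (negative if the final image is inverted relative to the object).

-2.32

Applying the thin-lens equation to the first lens, 1/7.5 = 1/25 + 1/d_i1, which gives d_i1 = 10.714 cm.
Its lateral magnification is m_1 = -d_i1/d_o1 = -(10.714)/25 = -0.4286.
That image sits 9.786 cm in front of the second lens, so d_o2 = 9.786 cm.
Applying the thin-lens equation again with f_2 = 12 cm and d_o2 = 9.786 cm gives d_i2 = -53.032 cm.
m_2 = -(-53.032)/(9.786) = 5.4194.
Total m = m_1 x m_2 = (-0.4286)(5.4194) = -2.3226.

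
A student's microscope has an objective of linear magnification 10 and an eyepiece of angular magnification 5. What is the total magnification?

50

The overall magnification of a compound microscope is the product of the objective and eyepiece magnifications:
M = M_obj x M_eye = 10 x 5 = 50.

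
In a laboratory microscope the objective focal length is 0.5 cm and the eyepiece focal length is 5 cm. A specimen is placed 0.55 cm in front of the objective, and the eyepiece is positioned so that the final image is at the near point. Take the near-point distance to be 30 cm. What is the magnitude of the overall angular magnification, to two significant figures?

Objective: 1/d_i = 1/f_obj - 1/d_o = 1/0.5 - 1/0.55 = 0.18182 cm^-1, so d_i = 5.500 cm.
m_obj = -d_i/d_o = -5.500/0.55 = -10.000.
Eyepiece angular magnification (image at near point): M_eye = 1 + D/f_e = 1 + 30/5 = 7.000.
Overall M = m_obj x M_eye = (-10.000)(7.000) = -70.00.
|M| = 70.00.

70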